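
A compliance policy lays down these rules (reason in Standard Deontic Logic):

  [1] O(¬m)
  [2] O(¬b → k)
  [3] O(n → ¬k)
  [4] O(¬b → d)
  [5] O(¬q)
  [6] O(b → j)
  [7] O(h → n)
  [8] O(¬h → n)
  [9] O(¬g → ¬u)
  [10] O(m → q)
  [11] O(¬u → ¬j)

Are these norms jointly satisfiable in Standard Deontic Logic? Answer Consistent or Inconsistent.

Premise 10 is O(m → q), but O(m) is not derivable from the premises, so it does not yield O(q).
So O(q) is not derivable, and the apparent clash with O(¬q) does not arise.
A world satisfying every obligation exists (e.g. b=true, d=false, g=true, h=false, j=true, k=false, m=false, n=true, q=false, u=true); no atom is both obligatory and forbidden, so the set is consistent.

Consistent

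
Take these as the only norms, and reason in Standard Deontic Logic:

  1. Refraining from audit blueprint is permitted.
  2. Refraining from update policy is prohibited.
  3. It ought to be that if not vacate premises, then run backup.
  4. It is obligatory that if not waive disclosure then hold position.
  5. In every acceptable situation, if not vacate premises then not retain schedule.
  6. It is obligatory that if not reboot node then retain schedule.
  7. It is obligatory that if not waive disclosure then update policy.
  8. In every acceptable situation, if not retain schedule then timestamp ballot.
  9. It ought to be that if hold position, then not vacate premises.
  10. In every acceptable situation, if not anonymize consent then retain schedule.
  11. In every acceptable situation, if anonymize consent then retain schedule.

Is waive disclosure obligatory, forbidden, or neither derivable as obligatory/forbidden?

Premises 11 and 10 are O(anonymize_consent → retain_schedule) and O(¬anonymize_consent → retain_schedule); every ideal world satisfies anonymize_consent or ¬anonymize_consent, so in either case retain_schedule holds — hence O(retain_schedule).
The contrapositive of premise 5 (O(¬vacate_premises → ¬retain_schedule)) is O(retain_schedule → vacate_premises), and O(retain_schedule) is already established, so O(vacate_premises).
The contrapositive of premise 9 (O(hold_position → ¬vacate_premises)) is O(vacate_premises → ¬hold_position), and O(vacate_premises) is already established, so O(¬hold_position).
Premise 4, O(¬waive_disclosure → hold_position), contraposes to O(¬hold_position → waive_disclosure); with O(¬hold_position) we get O(waive_disclosure).
Premises 1, 2, 3, 6, 7, 8 do not contribute to this derivation.
Hence waive_disclosure is obligatory.

Obligatory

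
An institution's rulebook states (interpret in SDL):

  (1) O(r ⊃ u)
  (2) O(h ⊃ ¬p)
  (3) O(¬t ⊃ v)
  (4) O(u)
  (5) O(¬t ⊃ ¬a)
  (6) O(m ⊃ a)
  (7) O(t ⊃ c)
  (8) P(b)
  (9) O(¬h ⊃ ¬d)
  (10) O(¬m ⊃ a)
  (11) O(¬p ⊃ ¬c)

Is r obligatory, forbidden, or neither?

Neither

Premise 1 is O(r ⊃ u); even if O(u) held, inferring O(r) would be affirming the consequent — invalid.
No premise or chain of K-axiom applications forces O(r), and none forces O(¬r). So r is neither obligatory nor forbidden under these norms.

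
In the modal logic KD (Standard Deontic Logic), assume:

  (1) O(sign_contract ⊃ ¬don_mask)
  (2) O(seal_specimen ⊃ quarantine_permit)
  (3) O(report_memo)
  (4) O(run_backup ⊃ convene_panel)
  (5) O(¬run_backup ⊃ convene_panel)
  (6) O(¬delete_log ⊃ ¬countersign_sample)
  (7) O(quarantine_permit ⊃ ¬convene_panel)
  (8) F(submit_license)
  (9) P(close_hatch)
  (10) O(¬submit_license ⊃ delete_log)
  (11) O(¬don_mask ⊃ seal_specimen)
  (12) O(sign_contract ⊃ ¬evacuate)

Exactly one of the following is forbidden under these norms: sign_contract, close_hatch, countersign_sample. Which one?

By case analysis on run_backup: premise 4 gives O(run_backup ⊃ convene_panel) and premise 5 gives O(¬run_backup ⊃ convene_panel), so O(convene_panel) either way.
Premise 7, O(quarantine_permit ⊃ ¬convene_panel), contraposes to O(convene_panel ⊃ ¬quarantine_permit); with O(convene_panel) we get O(¬quarantine_permit).
Premise 2 is O(seal_specimen ⊃ quarantine_permit); contrapositively O(¬quarantine_permit ⊃ ¬seal_specimen). Since O(¬quarantine_permit) holds, K gives O(¬seal_specimen).
The contrapositive of premise 11 (O(¬don_mask ⊃ seal_specimen)) is O(¬seal_specimen ⊃ don_mask), and O(¬seal_specimen) is already established, so O(don_mask).
Premise 1, O(sign_contract ⊃ ¬don_mask), contraposes to O(don_mask ⊃ ¬sign_contract); with O(don_mask) we get O(¬sign_contract).
So O(¬sign_contract) holds, i.e. sign_contract is forbidden. None of the other listed options is forbidden under the premises.

sign_contract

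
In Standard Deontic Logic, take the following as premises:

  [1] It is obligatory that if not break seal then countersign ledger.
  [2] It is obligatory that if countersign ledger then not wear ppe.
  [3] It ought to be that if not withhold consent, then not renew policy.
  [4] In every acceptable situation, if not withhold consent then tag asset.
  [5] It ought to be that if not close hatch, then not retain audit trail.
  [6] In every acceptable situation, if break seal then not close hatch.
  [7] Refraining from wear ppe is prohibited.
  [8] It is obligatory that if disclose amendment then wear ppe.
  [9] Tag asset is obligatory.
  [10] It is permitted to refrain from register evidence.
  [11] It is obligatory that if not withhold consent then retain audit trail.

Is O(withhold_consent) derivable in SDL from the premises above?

F(¬wear_ppe) at premise 7 means O(wear_ppe).
The contrapositive of premise 2 (O(countersign_ledger → ¬wear_ppe)) is O(wear_ppe → ¬countersign_ledger), and O(wear_ppe) is already established, so O(¬countersign_ledger).
The contrapositive of premise 1 (O(¬break_seal → countersign_ledger)) is O(¬countersign_ledger → break_seal), and O(¬countersign_ledger) is already established, so O(break_seal).
With premise 6, O(break_seal → ¬close_hatch), the K-axiom yields O(¬close_hatch).
With premise 5, O(¬close_hatch → ¬retain_audit_trail), the K-axiom yields O(¬retain_audit_trail).
Premise 11 is O(¬withhold_consent → retain_audit_trail); contrapositively O(¬retain_audit_trail → withhold_consent). Since O(¬retain_audit_trail) holds, K gives O(withhold_consent).
Premises 3, 4, 8, 9, 10 do not contribute to this derivation.
So O(withhold_consent) follows.

Yes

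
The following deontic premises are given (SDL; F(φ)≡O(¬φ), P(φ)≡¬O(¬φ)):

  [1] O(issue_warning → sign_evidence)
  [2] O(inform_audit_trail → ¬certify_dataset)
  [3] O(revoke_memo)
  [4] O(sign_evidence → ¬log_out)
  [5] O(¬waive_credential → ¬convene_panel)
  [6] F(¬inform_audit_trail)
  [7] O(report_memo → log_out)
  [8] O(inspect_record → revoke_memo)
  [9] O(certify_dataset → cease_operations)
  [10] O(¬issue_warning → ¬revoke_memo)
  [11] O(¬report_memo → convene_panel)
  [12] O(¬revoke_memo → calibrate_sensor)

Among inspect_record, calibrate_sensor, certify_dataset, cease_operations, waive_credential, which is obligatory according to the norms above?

waive_credential

From premise 3 we have O(revoke_memo).
Premise 10 is O(¬issue_warning → ¬revoke_memo); contrapositively O(revoke_memo → issue_warning). Since O(revoke_memo) holds, K gives O(issue_warning).
With premise 1, O(issue_warning → sign_evidence), the K-axiom yields O(sign_evidence).
From O(sign_evidence) and premise 4, O(sign_evidence → ¬log_out), we obtain O(¬log_out).
Premise 7 is O(report_memo → log_out); contrapositively O(¬log_out → ¬report_memo). Since O(¬log_out) holds, K gives O(¬report_memo).
Premise 11 is O(¬report_memo → convene_panel); since O(¬report_memo), deontic closure gives O(convene_panel).
Premise 5, O(¬waive_credential → ¬convene_panel), contraposes to O(convene_panel → waive_credential); with O(convene_panel) we get O(waive_credential).
So O(waive_credential) holds — waive_credential is obligatory. None of the other listed options is made obligatory by any chain of premises.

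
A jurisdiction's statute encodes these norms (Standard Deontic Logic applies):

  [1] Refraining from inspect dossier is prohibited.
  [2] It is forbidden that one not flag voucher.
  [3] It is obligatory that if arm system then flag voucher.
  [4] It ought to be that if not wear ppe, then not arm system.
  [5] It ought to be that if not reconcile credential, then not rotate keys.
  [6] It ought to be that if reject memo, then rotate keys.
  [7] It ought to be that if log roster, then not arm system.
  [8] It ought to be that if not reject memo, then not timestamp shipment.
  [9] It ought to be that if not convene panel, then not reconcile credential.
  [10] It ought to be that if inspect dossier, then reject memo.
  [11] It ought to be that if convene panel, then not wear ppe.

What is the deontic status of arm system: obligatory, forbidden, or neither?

Premise 1, F(¬inspect_dossier), is equivalent to O(inspect_dossier).
From O(inspect_dossier) and premise 10, O(inspect_dossier → reject_memo), we obtain O(reject_memo).
Premise 6 is O(reject_memo → rotate_keys); since O(reject_memo), deontic closure gives O(rotate_keys).
Premise 5, O(¬reconcile_credential → ¬rotate_keys), contraposes to O(rotate_keys → reconcile_credential); with O(rotate_keys) we get O(reconcile_credential).
Premise 9, O(¬convene_panel → ¬reconcile_credential), contraposes to O(reconcile_credential → convene_panel); with O(reconcile_credential) we get O(convene_panel).
From O(convene_panel) and premise 11, O(convene_panel → ¬wear_ppe), we obtain O(¬wear_ppe).
With premise 4, O(¬wear_ppe → ¬arm_system), the K-axiom yields O(¬arm_system).
Premises 2, 3, 7, 8 do not contribute to this derivation.
Thus O(¬arm_system), which is F(arm_system): arm_system is forbidden.

Forbidden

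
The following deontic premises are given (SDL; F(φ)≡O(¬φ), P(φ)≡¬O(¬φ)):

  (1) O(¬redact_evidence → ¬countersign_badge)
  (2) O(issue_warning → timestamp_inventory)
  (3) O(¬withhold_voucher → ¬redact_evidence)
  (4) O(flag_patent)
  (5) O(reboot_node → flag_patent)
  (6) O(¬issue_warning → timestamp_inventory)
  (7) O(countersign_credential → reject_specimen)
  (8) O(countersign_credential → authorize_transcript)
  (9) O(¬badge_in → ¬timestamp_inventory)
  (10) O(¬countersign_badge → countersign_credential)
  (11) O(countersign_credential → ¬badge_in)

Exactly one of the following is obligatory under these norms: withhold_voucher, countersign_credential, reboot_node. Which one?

Premises 6 and 2 cover both cases: O(¬issue_warning → timestamp_inventory) and O(issue_warning → timestamp_inventory). Since ¬issue_warning ∨ issue_warning is a tautology, O(timestamp_inventory) follows.
Premise 9 is O(¬badge_in → ¬timestamp_inventory); contrapositively O(timestamp_inventory → badge_in). Since O(timestamp_inventory) holds, K gives O(badge_in).
The contrapositive of premise 11 (O(countersign_credential → ¬badge_in)) is O(badge_in → ¬countersign_credential), and O(badge_in) is already established, so O(¬countersign_credential).
Premise 10 is O(¬countersign_badge → countersign_credential); contrapositively O(¬countersign_credential → countersign_badge). Since O(¬countersign_credential) holds, K gives O(countersign_badge).
The contrapositive of premise 1 (O(¬redact_evidence → ¬countersign_badge)) is O(countersign_badge → redact_evidence), and O(countersign_badge) is already established, so O(redact_evidence).
The contrapositive of premise 3 (O(¬withhold_voucher → ¬redact_evidence)) is O(redact_evidence → withhold_voucher), and O(redact_evidence) is already established, so O(withhold_voucher).
So O(withhold_voucher) holds — withhold_voucher is obligatory. None of the other listed options is made obligatory by any chain of premises.

withhold_voucher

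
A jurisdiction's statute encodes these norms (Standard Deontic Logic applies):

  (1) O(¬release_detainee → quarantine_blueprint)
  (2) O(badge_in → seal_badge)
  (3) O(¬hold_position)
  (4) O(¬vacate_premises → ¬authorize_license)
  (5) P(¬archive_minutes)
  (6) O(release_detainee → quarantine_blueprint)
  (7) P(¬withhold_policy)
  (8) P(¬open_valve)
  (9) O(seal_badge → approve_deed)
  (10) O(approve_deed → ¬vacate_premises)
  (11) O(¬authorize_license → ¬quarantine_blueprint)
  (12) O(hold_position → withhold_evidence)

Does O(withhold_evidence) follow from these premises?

Premise 12 is O(hold_position → withhold_evidence), but O(hold_position) is not derivable from the premises, so it does not yield O(withhold_evidence).
No other premise forces O(withhold_evidence). An ideal world satisfying every premise can still have withhold_evidence false, so O(withhold_evidence) is not derivable.

No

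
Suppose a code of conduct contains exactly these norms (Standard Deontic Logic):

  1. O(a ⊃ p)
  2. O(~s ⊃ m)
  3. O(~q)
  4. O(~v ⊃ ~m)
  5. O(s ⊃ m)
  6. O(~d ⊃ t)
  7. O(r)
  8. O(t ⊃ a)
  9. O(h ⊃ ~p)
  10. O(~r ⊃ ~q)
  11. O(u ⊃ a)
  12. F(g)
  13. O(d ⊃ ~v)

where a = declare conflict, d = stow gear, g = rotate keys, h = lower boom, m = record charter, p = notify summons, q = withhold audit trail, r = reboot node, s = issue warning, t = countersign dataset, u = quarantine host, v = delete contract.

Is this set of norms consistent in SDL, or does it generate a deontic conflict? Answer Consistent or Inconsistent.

Premise 10 is O(~r ⊃ ~q); even if O(~q) held, inferring O(~r) would be affirming the consequent — invalid.
So O(~r) is not derivable, and the apparent clash with O(r) does not arise.
A world satisfying every obligation exists (e.g. a=true, d=false, g=false, h=false, m=true, p=true, q=false, r=true, s=false, t=true, u=false, v=true); no atom is both obligatory and forbidden, so the set is consistent.

Consistent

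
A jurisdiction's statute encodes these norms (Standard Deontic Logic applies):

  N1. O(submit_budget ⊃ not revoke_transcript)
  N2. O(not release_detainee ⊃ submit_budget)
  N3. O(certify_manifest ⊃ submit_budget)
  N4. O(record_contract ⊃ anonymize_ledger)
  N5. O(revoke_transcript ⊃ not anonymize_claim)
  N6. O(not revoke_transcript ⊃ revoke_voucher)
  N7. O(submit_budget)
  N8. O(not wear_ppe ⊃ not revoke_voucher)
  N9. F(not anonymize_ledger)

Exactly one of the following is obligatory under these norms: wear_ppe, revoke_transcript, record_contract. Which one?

Premise 7 states O(submit_budget) outright.
Premise 1 is O(submit_budget ⊃ not revoke_transcript); since O(submit_budget), deontic closure gives O(not revoke_transcript).
Applying K to premise 6 (O(not revoke_transcript ⊃ revoke_voucher)) and O(not revoke_transcript) yields O(revoke_voucher).
Premise 8, O(not wear_ppe ⊃ not revoke_voucher), contraposes to O(revoke_voucher ⊃ wear_ppe); with O(revoke_voucher) we get O(wear_ppe).
So O(wear_ppe) holds — wear_ppe is obligatory. None of the other listed options is made obligatory by any chain of premises.

wear_ppe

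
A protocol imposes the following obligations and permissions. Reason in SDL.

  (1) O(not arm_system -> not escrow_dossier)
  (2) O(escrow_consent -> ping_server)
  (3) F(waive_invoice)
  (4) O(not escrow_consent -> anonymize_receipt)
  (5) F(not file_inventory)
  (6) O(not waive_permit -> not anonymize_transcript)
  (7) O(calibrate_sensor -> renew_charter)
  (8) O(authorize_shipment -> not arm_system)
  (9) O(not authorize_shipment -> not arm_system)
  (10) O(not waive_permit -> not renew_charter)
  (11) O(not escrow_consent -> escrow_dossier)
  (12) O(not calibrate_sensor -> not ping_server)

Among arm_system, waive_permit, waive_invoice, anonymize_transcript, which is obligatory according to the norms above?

waive_permit

By case analysis on authorize_shipment: premise 8 gives O(authorize_shipment -> not arm_system) and premise 9 gives O(not authorize_shipment -> not arm_system), so O(not arm_system) either way.
With premise 1, O(not arm_system -> not escrow_dossier), the K-axiom yields O(not escrow_dossier).
Premise 11, O(not escrow_consent -> escrow_dossier), contraposes to O(not escrow_dossier -> escrow_consent); with O(not escrow_dossier) we get O(escrow_consent).
With premise 2, O(escrow_consent -> ping_server), the K-axiom yields O(ping_server).
Premise 12, O(not calibrate_sensor -> not ping_server), contraposes to O(ping_server -> calibrate_sensor); with O(ping_server) we get O(calibrate_sensor).
Premise 7 is O(calibrate_sensor -> renew_charter); since O(calibrate_sensor), deontic closure gives O(renew_charter).
The contrapositive of premise 10 (O(not waive_permit -> not renew_charter)) is O(renew_charter -> waive_permit), and O(renew_charter) is already established, so O(waive_permit).
So O(waive_permit) holds — waive_permit is obligatory. None of the other listed options is made obligatory by any chain of premises.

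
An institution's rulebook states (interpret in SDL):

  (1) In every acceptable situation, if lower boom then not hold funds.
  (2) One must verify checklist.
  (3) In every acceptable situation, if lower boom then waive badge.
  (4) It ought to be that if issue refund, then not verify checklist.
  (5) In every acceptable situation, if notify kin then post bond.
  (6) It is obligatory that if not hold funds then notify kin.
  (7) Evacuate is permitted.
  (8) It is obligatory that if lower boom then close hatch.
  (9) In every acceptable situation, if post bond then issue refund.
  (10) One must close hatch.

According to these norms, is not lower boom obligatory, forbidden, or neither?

Obligatory

Premise 2 states O(verify_checklist) outright.
Premise 4, O(issue_refund → ¬verify_checklist), contraposes to O(verify_checklist → ¬issue_refund); with O(verify_checklist) we get O(¬issue_refund).
The contrapositive of premise 9 (O(post_bond → issue_refund)) is O(¬issue_refund → ¬post_bond), and O(¬issue_refund) is already established, so O(¬post_bond).
Premise 5, O(notify_kin → post_bond), contraposes to O(¬post_bond → ¬notify_kin); with O(¬post_bond) we get O(¬notify_kin).
Premise 6, O(¬hold_funds → notify_kin), contraposes to O(¬notify_kin → hold_funds); with O(¬notify_kin) we get O(hold_funds).
Premise 1, O(lower_boom → ¬hold_funds), contraposes to O(hold_funds → ¬lower_boom); with O(hold_funds) we get O(¬lower_boom).
Premises 3, 7, 8, 10 do not contribute to this derivation.
Hence ¬lower_boom is obligatory.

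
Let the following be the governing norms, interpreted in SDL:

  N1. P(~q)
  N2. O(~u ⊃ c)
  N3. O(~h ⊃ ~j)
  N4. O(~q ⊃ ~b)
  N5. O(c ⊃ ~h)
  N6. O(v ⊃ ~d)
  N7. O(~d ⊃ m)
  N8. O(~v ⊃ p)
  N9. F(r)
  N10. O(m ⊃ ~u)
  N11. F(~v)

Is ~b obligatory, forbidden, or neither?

Neither

Premise 4 is O(~q ⊃ ~b), but O(~q) is not derivable from the premises (the permission P(~q) asserts only ~O(q), not O(~q)), so it does not yield O(~b).
No premise or chain of K-axiom applications forces O(~b), and none forces O(b). So ~b is neither obligatory nor forbidden under these norms.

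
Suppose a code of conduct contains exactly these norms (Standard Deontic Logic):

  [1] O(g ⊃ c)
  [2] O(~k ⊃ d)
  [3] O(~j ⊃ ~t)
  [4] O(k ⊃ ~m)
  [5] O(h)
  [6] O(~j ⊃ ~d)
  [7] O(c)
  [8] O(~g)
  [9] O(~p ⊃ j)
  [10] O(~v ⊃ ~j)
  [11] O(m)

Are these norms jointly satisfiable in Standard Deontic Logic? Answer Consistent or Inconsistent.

Consistent

Premise 1 is O(g ⊃ c); even if O(c) held, inferring O(g) would be affirming the consequent — invalid.
So O(g) is not derivable, and the apparent clash with O(~g) does not arise.
A world satisfying every obligation exists (e.g. c=true, d=true, g=false, h=true, j=true, k=false, m=true, p=false, t=false, v=true); no atom is both obligatory and forbidden, so the set is consistent.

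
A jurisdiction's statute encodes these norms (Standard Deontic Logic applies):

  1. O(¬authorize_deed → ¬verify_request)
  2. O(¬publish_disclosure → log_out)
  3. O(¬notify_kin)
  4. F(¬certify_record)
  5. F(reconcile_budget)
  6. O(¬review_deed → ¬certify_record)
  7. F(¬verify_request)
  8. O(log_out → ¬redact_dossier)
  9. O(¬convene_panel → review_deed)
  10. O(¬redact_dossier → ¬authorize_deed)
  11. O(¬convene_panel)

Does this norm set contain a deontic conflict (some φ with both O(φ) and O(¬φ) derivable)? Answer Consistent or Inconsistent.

Premise 6 is O(¬review_deed → ¬certify_record), but O(¬review_deed) is not derivable from the premises, so it does not yield O(¬certify_record).
So O(¬certify_record) is not derivable, and the apparent clash with O(certify_record) does not arise.
A world satisfying every obligation exists (e.g. authorize_deed=true, certify_record=true, convene_panel=false, log_out=false, notify_kin=false, publish_disclosure=true, reconcile_budget=false, redact_dossier=true, review_deed=true, verify_request=true); no atom is both obligatory and forbidden, so the set is consistent.

Consistent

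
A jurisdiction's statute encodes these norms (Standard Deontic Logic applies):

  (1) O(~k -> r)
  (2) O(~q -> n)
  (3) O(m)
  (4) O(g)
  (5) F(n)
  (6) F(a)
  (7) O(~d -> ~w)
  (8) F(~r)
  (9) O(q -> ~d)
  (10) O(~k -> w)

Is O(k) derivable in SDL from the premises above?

Yes

F(n) at premise 5 means O(~n).
The contrapositive of premise 2 (O(~q -> n)) is O(~n -> q), and O(~n) is already established, so O(q).
With premise 9, O(q -> ~d), the K-axiom yields O(~d).
From O(~d) and premise 7, O(~d -> ~w), we obtain O(~w).
Premise 10, O(~k -> w), contraposes to O(~w -> k); with O(~w) we get O(k).
Premises 1, 3, 4, 6, 8 do not contribute to this derivation.
So O(k) follows.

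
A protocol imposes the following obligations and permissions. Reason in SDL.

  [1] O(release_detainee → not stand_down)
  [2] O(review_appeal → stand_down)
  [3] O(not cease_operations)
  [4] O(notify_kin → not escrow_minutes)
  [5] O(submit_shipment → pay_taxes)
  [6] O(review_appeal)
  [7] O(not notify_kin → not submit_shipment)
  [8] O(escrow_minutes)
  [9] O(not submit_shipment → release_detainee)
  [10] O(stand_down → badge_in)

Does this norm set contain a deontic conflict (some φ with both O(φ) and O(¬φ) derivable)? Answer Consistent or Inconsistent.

Premise 8 states O(escrow_minutes) outright.
Premise 4, O(notify_kin → not escrow_minutes), contraposes to O(escrow_minutes → not notify_kin); with O(escrow_minutes) we get O(not notify_kin).
From O(not notify_kin) and premise 7, O(not notify_kin → not submit_shipment), we obtain O(not submit_shipment).
From O(not submit_shipment) and premise 9, O(not submit_shipment → release_detainee), we obtain O(release_detainee).
From O(release_detainee) and premise 1, O(release_detainee → not stand_down), we obtain O(not stand_down).
Premise 2, O(review_appeal → stand_down), contraposes to O(not stand_down → not review_appeal); with O(not stand_down) we get O(not review_appeal).
Yet premise 6 states O(review_appeal).
We now have both O(not review_appeal) and O(review_appeal) — review_appeal is simultaneously obligatory and forbidden, violating the D-axiom.

Inconsistent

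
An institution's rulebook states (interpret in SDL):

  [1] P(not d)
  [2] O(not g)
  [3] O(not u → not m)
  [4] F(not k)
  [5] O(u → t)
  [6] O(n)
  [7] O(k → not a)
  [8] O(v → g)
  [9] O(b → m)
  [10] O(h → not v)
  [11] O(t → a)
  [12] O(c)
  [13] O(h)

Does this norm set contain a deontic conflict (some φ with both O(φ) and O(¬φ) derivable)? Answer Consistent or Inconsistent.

Consistent

Premise 8 is O(v → g), but O(v) is not derivable from the premises, so it does not yield O(g).
So O(g) is not derivable, and the apparent clash with O(not g) does not arise.
A world satisfying every obligation exists (e.g. a=false, b=false, c=true, d=false, g=false, h=true, k=true, m=false, n=true, t=false, u=false, v=false); no atom is both obligatory and forbidden, so the set is consistent.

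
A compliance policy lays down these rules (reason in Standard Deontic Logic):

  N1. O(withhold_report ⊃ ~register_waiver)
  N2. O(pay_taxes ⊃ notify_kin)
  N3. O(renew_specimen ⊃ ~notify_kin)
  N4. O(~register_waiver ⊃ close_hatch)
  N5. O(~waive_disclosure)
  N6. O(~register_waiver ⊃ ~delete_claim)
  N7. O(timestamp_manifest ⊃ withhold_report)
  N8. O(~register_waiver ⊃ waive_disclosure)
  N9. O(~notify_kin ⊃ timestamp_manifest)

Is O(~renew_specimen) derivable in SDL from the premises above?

Yes

Premise 5 gives O(~waive_disclosure).
Premise 8 is O(~register_waiver ⊃ waive_disclosure); contrapositively O(~waive_disclosure ⊃ register_waiver). Since O(~waive_disclosure) holds, K gives O(register_waiver).
The contrapositive of premise 1 (O(withhold_report ⊃ ~register_waiver)) is O(register_waiver ⊃ ~withhold_report), and O(register_waiver) is already established, so O(~withhold_report).
The contrapositive of premise 7 (O(timestamp_manifest ⊃ withhold_report)) is O(~withhold_report ⊃ ~timestamp_manifest), and O(~withhold_report) is already established, so O(~timestamp_manifest).
Premise 9 is O(~notify_kin ⊃ timestamp_manifest); contrapositively O(~timestamp_manifest ⊃ notify_kin). Since O(~timestamp_manifest) holds, K gives O(notify_kin).
Premise 3 is O(renew_specimen ⊃ ~notify_kin); contrapositively O(notify_kin ⊃ ~renew_specimen). Since O(notify_kin) holds, K gives O(~renew_specimen).
Premises 2, 4, 6 do not contribute to this derivation.
So O(~renew_specimen) follows.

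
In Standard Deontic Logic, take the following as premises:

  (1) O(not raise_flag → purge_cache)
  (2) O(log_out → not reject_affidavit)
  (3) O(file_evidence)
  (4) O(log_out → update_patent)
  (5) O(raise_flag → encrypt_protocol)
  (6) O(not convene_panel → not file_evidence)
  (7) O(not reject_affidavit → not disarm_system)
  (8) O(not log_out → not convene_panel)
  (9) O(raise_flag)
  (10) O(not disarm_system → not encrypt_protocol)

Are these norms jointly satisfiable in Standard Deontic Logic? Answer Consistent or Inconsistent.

Premise 9 gives O(raise_flag).
From O(raise_flag) and premise 5, O(raise_flag → encrypt_protocol), we obtain O(encrypt_protocol).
Premise 10 is O(not disarm_system → not encrypt_protocol); contrapositively O(encrypt_protocol → disarm_system). Since O(encrypt_protocol) holds, K gives O(disarm_system).
Premise 7, O(not reject_affidavit → not disarm_system), contraposes to O(disarm_system → reject_affidavit); with O(disarm_system) we get O(reject_affidavit).
Premise 2, O(log_out → not reject_affidavit), contraposes to O(reject_affidavit → not log_out); with O(reject_affidavit) we get O(not log_out).
Applying K to premise 8 (O(not log_out → not convene_panel)) and O(not log_out) yields O(not convene_panel).
From O(not convene_panel) and premise 6, O(not convene_panel → not file_evidence), we obtain O(not file_evidence).
However, premise 3 gives O(file_evidence).
We now have both O(not file_evidence) and O(file_evidence) — file_evidence is simultaneously obligatory and forbidden, violating the D-axiom.

Inconsistent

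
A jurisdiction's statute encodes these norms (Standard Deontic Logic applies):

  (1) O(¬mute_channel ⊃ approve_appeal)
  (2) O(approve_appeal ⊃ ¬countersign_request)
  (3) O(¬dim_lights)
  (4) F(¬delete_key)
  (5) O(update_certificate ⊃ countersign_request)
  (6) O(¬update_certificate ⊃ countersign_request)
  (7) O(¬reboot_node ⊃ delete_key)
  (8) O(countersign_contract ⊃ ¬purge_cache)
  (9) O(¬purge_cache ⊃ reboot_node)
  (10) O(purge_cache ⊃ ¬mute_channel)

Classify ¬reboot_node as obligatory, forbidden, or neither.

Forbidden

Premises 6 and 5 cover both cases: O(¬update_certificate ⊃ countersign_request) and O(update_certificate ⊃ countersign_request). Since ¬update_certificate ∨ update_certificate is a tautology, O(countersign_request) follows.
Premise 2 is O(approve_appeal ⊃ ¬countersign_request); contrapositively O(countersign_request ⊃ ¬approve_appeal). Since O(countersign_request) holds, K gives O(¬approve_appeal).
The contrapositive of premise 1 (O(¬mute_channel ⊃ approve_appeal)) is O(¬approve_appeal ⊃ mute_channel), and O(¬approve_appeal) is already established, so O(mute_channel).
Premise 10, O(purge_cache ⊃ ¬mute_channel), contraposes to O(mute_channel ⊃ ¬purge_cache); with O(mute_channel) we get O(¬purge_cache).
With premise 9, O(¬purge_cache ⊃ reboot_node), the K-axiom yields O(reboot_node).
Premises 3, 4, 7, 8 do not contribute to this derivation.
Thus O(reboot_node), which is F(¬reboot_node): ¬reboot_node is forbidden.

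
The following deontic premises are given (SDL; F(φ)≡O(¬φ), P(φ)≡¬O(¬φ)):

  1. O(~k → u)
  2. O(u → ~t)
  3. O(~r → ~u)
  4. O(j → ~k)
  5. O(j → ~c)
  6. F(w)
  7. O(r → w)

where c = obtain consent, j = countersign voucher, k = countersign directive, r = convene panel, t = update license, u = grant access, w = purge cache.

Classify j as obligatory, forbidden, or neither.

Premise 6, F(w), is equivalent to O(~w).
Premise 7, O(r → w), contraposes to O(~w → ~r); with O(~w) we get O(~r).
From O(~r) and premise 3, O(~r → ~u), we obtain O(~u).
Premise 1 is O(~k → u); contrapositively O(~u → k). Since O(~u) holds, K gives O(k).
Premise 4 is O(j → ~k); contrapositively O(k → ~j). Since O(k) holds, K gives O(~j).
Premises 2, 5 do not contribute to this derivation.
Thus O(~j), which is F(j): j is forbidden.

Forbidden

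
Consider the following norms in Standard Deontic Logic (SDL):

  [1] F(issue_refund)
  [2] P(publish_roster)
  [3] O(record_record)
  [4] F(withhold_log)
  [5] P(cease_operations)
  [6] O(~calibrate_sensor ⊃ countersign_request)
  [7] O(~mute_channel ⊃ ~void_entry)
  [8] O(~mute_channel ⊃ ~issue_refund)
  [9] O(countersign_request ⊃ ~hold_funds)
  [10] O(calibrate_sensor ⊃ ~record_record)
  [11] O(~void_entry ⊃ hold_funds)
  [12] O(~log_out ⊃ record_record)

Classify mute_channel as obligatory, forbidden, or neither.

Obligatory

Premise 3 gives O(record_record).
Premise 10, O(calibrate_sensor ⊃ ~record_record), contraposes to O(record_record ⊃ ~calibrate_sensor); with O(record_record) we get O(~calibrate_sensor).
With premise 6, O(~calibrate_sensor ⊃ countersign_request), the K-axiom yields O(countersign_request).
From O(countersign_request) and premise 9, O(countersign_request ⊃ ~hold_funds), we obtain O(~hold_funds).
The contrapositive of premise 11 (O(~void_entry ⊃ hold_funds)) is O(~hold_funds ⊃ void_entry), and O(~hold_funds) is already established, so O(void_entry).
Premise 7, O(~mute_channel ⊃ ~void_entry), contraposes to O(void_entry ⊃ mute_channel); with O(void_entry) we get O(mute_channel).
Premises 1, 2, 4, 5, 8, 12 do not contribute to this derivation.
Hence mute_channel is obligatory.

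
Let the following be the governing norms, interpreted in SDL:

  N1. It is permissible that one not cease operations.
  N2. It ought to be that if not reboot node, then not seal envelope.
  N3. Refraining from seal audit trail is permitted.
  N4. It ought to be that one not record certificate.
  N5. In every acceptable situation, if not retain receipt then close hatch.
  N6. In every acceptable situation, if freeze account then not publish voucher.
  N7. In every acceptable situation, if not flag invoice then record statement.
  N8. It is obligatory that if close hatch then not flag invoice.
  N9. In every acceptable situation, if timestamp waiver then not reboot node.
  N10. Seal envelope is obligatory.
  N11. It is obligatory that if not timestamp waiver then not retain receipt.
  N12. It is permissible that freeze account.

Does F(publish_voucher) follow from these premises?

Premise 6 is O(freeze_account → ¬publish_voucher), but O(freeze_account) is not derivable from the premises (the permission P(freeze_account) asserts only ¬O(¬freeze_account), not O(freeze_account)), so it does not yield O(¬publish_voucher).
No other premise forces O(¬publish_voucher). An ideal world satisfying every premise can still have publish_voucher true, so F(publish_voucher) is not derivable.

No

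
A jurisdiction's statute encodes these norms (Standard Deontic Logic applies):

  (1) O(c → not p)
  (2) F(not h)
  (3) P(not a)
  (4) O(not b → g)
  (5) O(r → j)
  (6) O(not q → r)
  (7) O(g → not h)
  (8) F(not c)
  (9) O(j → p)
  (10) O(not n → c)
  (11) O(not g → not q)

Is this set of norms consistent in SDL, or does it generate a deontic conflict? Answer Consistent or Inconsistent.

Premise 8, F(not c), is equivalent to O(c).
From O(c) and premise 1, O(c → not p), we obtain O(not p).
Premise 9, O(j → p), contraposes to O(not p → not j); with O(not p) we get O(not j).
Premise 5, O(r → j), contraposes to O(not j → not r); with O(not j) we get O(not r).
The contrapositive of premise 6 (O(not q → r)) is O(not r → q), and O(not r) is already established, so O(q).
The contrapositive of premise 11 (O(not g → not q)) is O(q → g), and O(q) is already established, so O(g).
With premise 7, O(g → not h), the K-axiom yields O(not h).
However, F(not h) at premise 2 amounts to O(h).
We now have both O(not h) and O(h) — h is simultaneously obligatory and forbidden, violating the D-axiom.

Inconsistent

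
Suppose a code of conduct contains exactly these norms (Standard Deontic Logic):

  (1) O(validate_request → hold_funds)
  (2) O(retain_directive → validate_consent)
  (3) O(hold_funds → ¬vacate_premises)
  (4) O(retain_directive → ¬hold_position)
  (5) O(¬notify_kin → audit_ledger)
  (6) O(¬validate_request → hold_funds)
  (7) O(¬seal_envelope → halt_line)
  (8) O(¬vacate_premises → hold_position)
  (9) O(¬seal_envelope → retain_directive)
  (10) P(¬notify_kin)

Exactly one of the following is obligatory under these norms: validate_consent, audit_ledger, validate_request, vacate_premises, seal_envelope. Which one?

seal_envelope

Premises 6 and 1 are O(¬validate_request → hold_funds) and O(validate_request → hold_funds); every ideal world satisfies ¬validate_request or validate_request, so in either case hold_funds holds — hence O(hold_funds).
From O(hold_funds) and premise 3, O(hold_funds → ¬vacate_premises), we obtain O(¬vacate_premises).
With premise 8, O(¬vacate_premises → hold_position), the K-axiom yields O(hold_position).
Premise 4 is O(retain_directive → ¬hold_position); contrapositively O(hold_position → ¬retain_directive). Since O(hold_position) holds, K gives O(¬retain_directive).
The contrapositive of premise 9 (O(¬seal_envelope → retain_directive)) is O(¬retain_directive → seal_envelope), and O(¬retain_directive) is already established, so O(seal_envelope).
So O(seal_envelope) holds — seal_envelope is obligatory. None of the other listed options is made obligatory by any chain of premises.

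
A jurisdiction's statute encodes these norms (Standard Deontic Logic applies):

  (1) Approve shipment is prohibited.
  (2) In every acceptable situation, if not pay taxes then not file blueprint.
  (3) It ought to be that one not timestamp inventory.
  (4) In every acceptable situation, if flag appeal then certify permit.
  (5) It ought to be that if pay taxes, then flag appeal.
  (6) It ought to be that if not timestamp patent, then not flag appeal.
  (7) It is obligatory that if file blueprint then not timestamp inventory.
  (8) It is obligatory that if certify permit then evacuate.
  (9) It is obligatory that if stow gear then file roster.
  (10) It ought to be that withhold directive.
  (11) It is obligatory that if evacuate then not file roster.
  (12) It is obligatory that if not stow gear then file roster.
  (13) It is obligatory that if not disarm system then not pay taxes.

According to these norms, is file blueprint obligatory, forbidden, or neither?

Premises 12 and 9 are O(¬stow_gear → file_roster) and O(stow_gear → file_roster); every ideal world satisfies ¬stow_gear or stow_gear, so in either case file_roster holds — hence O(file_roster).
Premise 11, O(evacuate → ¬file_roster), contraposes to O(file_roster → ¬evacuate); with O(file_roster) we get O(¬evacuate).
The contrapositive of premise 8 (O(certify_permit → evacuate)) is O(¬evacuate → ¬certify_permit), and O(¬evacuate) is already established, so O(¬certify_permit).
Premise 4, O(flag_appeal → certify_permit), contraposes to O(¬certify_permit → ¬flag_appeal); with O(¬certify_permit) we get O(¬flag_appeal).
The contrapositive of premise 5 (O(pay_taxes → flag_appeal)) is O(¬flag_appeal → ¬pay_taxes), and O(¬flag_appeal) is already established, so O(¬pay_taxes).
Applying K to premise 2 (O(¬pay_taxes → ¬file_blueprint)) and O(¬pay_taxes) yields O(¬file_blueprint).
Premises 1, 3, 6, 7, 10, 13 do not contribute to this derivation.
Thus O(¬file_blueprint), which is F(file_blueprint): file_blueprint is forbidden.

Forbidden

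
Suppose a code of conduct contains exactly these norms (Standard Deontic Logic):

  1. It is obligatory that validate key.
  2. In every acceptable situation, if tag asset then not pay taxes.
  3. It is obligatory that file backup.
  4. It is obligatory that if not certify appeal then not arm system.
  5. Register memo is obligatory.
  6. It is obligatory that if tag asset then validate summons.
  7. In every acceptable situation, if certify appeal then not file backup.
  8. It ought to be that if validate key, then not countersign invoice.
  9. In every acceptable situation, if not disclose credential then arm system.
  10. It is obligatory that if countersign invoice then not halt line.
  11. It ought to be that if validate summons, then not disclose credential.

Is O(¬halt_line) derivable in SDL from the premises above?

No

Premise 10 is O(countersign_invoice → ¬halt_line), but O(countersign_invoice) is not derivable from the premises, so it does not yield O(¬halt_line).
No other premise forces O(¬halt_line). An ideal world satisfying every premise can still have ¬halt_line false, so O(¬halt_line) is not derivable.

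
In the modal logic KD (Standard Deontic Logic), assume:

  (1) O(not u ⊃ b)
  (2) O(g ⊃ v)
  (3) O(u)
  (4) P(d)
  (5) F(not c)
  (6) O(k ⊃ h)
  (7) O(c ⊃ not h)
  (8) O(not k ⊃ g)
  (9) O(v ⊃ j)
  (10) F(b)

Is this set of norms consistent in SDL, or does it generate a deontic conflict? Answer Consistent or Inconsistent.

Consistent

Premise 1 is O(not u ⊃ b), but O(not u) is not derivable from the premises, so it does not yield O(b).
So O(b) is not derivable, and the apparent clash with O(not b) does not arise.
A world satisfying every obligation exists (e.g. b=false, c=true, d=false, g=true, h=false, j=true, k=false, u=true, v=true); no atom is both obligatory and forbidden, so the set is consistent.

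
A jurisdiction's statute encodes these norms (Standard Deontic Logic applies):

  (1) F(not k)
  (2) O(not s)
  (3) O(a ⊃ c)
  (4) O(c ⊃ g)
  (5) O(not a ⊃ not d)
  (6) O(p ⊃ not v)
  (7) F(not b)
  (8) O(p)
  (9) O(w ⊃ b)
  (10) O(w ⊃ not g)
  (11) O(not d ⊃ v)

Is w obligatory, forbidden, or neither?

From premise 8 we have O(p).
Applying K to premise 6 (O(p ⊃ not v)) and O(p) yields O(not v).
Premise 11, O(not d ⊃ v), contraposes to O(not v ⊃ d); with O(not v) we get O(d).
Premise 5, O(not a ⊃ not d), contraposes to O(d ⊃ a); with O(d) we get O(a).
Applying K to premise 3 (O(a ⊃ c)) and O(a) yields O(c).
From O(c) and premise 4, O(c ⊃ g), we obtain O(g).
The contrapositive of premise 10 (O(w ⊃ not g)) is O(g ⊃ not w), and O(g) is already established, so O(not w).
Premises 1, 2, 7, 9 do not contribute to this derivation.
Thus O(not w), which is F(w): w is forbidden.

Forbidden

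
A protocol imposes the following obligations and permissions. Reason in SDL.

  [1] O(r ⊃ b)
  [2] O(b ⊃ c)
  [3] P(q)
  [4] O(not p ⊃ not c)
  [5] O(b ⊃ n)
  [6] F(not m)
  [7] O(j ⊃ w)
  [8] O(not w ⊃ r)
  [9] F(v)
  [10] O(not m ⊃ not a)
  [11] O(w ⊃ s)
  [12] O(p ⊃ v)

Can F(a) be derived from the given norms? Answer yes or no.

Premise 10 is O(not m ⊃ not a), but O(not m) is not derivable from the premises, so it does not yield O(not a).
No other premise forces O(not a). An ideal world satisfying every premise can still have a true, so F(a) is not derivable.

No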